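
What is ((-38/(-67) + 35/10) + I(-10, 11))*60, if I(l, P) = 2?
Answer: 24390/67 ≈ 364.03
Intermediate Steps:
((-38/(-67) + 35/10) + I(-10, 11))*60 = ((-38/(-67) + 35/10) + 2)*60 = ((-38*(-1/67) + 35*(1/10)) + 2)*60 = ((38/67 + 7/2) + 2)*60 = (545/134 + 2)*60 = (813/134)*60 = 24390/67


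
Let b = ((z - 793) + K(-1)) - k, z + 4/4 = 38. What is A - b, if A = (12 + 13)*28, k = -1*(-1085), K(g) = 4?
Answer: 2537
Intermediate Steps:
z = 37 (z = -1 + 38 = 37)
k = 1085
A = 700 (A = 25*28 = 700)
b = -1837 (b = ((37 - 793) + 4) - 1*1085 = (-756 + 4) - 1085 = -752 - 1085 = -1837)
A - b = 700 - 1*(-1837) = 700 + 1837 = 2537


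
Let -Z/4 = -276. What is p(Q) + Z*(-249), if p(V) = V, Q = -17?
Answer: -274913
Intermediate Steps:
Z = 1104 (Z = -4*(-276) = 1104)
p(Q) + Z*(-249) = -17 + 1104*(-249) = -17 - 274896 = -274913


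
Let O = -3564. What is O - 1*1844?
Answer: -5408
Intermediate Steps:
O - 1*1844 = -3564 - 1*1844 = -3564 - 1844 = -5408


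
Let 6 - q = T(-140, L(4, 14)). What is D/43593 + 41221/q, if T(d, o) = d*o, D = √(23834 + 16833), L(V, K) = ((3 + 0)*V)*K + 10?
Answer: 41221/24926 + √40667/43593 ≈ 1.6584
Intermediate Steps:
L(V, K) = 10 + 3*K*V (L(V, K) = (3*V)*K + 10 = 3*K*V + 10 = 10 + 3*K*V)
D = √40667 ≈ 201.66
q = 24926 (q = 6 - (-140)*(10 + 3*14*4) = 6 - (-140)*(10 + 168) = 6 - (-140)*178 = 6 - 1*(-24920) = 6 + 24920 = 24926)
D/43593 + 41221/q = √40667/43593 + 41221/24926 = 41221/24926 + √40667/43593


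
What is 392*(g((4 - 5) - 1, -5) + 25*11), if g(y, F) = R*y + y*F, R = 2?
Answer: 110152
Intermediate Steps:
g(y, F) = 2*y + F*y (g(y, F) = 2*y + y*F = 2*y + F*y)
392*(g((4 - 5) - 1, -5) + 25*11) = 392*(((4 - 5) - 1)*(2 - 5) + 25*11) = 392*((-1 - 1)*(-3) + 275) = 392*(-2*(-3) + 275) = 392*(6 + 275) = 392*281 = 110152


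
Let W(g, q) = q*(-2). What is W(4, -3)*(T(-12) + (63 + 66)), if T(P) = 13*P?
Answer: -162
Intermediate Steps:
W(g, q) = -2*q
W(4, -3)*(T(-12) + (63 + 66)) = (-2*(-3))*(13*(-12) + (63 + 66)) = 6*(-156 + 129) = 6*(-27) = -162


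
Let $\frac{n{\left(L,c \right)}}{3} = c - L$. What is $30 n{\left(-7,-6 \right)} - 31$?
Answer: $59$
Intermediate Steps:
$n{\left(L,c \right)} = - 3 L + 3 c$ ($n{\left(L,c \right)} = 3 \left(c - L\right) = - 3 L + 3 c$)
$30 n{\left(-7,-6 \right)} - 31 = 30 \left(\left(-3\right) \left(-7\right) + 3 \left(-6\right)\right) - 31 = 30 \left(21 - 18\right) - 31 = 30 \cdot 3 - 31 = 90 - 31 = 59$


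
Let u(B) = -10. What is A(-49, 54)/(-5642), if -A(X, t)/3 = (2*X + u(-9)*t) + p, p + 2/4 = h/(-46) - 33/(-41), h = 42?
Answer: -3613245/10640812 ≈ -0.33956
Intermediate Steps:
p = -1147/1886 (p = -1/2 + (42/(-46) - 33/(-41)) = -1/2 + (42*(-1/46) - 33*(-1/41)) = -1/2 + (-21/23 + 33/41) = -1/2 - 102/943 = -1147/1886 ≈ -0.60817)
A(X, t) = 3441/1886 - 6*X + 30*t (A(X, t) = -3*((2*X - 10*t) - 1147/1886) = -3*((-10*t + 2*X) - 1147/1886) = -3*(-1147/1886 - 10*t + 2*X) = 3441/1886 - 6*X + 30*t)
A(-49, 54)/(-5642) = (3441/1886 - 6*(-49) + 30*54)/(-5642) = (3441/1886 + 294 + 1620)*(-1/5642) = (3613245/1886)*(-1/5642) = -3613245/10640812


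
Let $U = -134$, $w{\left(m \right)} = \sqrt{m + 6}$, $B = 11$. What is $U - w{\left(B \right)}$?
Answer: $-134 - \sqrt{17} \approx -138.12$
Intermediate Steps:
$w{\left(m \right)} = \sqrt{6 + m}$
$U - w{\left(B \right)} = -134 - \sqrt{6 + 11} = -134 - \sqrt{17}$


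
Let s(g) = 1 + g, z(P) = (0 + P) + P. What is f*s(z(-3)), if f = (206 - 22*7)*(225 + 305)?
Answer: -137800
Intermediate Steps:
z(P) = 2*P (z(P) = P + P = 2*P)
f = 27560 (f = (206 - 154)*530 = 52*530 = 27560)
f*s(z(-3)) = 27560*(1 + 2*(-3)) = 27560*(1 - 6) = 27560*(-5) = -137800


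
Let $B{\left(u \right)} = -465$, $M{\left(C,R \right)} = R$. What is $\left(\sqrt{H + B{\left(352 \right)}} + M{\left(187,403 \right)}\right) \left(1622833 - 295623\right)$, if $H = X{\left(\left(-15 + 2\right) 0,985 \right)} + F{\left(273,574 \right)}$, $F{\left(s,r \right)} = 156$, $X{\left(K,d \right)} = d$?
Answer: $569373090$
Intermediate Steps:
$H = 1141$ ($H = 985 + 156 = 1141$)
$\left(\sqrt{H + B{\left(352 \right)}} + M{\left(187,403 \right)}\right) \left(1622833 - 295623\right) = \left(\sqrt{1141 - 465} + 403\right) \left(1622833 - 295623\right) = \left(\sqrt{676} + 403\right) 1327210 = \left(26 + 403\right) 1327210 = 429 \cdot 1327210 = 569373090$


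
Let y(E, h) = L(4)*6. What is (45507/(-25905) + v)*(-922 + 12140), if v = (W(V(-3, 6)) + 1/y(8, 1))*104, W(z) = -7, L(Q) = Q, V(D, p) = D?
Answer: -19164517096/2355 ≈ -8.1378e+6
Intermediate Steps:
y(E, h) = 24 (y(E, h) = 4*6 = 24)
v = -2171/3 (v = (-7 + 1/24)*104 = -167/24*104 = -2171/3 ≈ -723.67)
(45507/(-25905) + v)*(-922 + 12140) = (45507/(-25905) - 2171/3)*(-922 + 12140) = (45507*(-1/25905) - 2171/3)*11218 = (-1379/785 - 2171/3)*11218 = -1708372/2355*11218 = -19164517096/2355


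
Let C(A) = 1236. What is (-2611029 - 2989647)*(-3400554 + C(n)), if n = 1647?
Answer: 19038478738968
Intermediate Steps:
(-2611029 - 2989647)*(-3400554 + C(n)) = (-2611029 - 2989647)*(-3400554 + 1236) = -5600676*(-3399318) = 19038478738968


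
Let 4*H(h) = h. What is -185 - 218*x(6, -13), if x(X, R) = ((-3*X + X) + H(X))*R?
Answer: -29942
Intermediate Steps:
H(h) = h/4
x(X, R) = -7*R*X/4 (x(X, R) = ((-3*X + X) + X/4)*R = (-2*X + X/4)*R = (-7*X/4)*R = -7*R*X/4)
-185 - 218*x(6, -13) = -185 - (-763)*(-13)*6/2 = -185 - 218*273/2 = -185 - 29757 = -29942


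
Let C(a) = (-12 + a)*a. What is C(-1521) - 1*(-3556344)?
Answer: 5888037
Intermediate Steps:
C(a) = a*(-12 + a)
C(-1521) - 1*(-3556344) = -1521*(-12 - 1521) - 1*(-3556344) = -1521*(-1533) + 3556344 = 2331693 + 3556344 = 5888037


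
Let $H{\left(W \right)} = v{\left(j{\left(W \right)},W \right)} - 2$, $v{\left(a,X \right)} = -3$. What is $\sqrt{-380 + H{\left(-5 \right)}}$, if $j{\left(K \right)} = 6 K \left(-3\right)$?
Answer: $i \sqrt{385} \approx 19.621 i$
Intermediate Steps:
$j{\left(K \right)} = - 18 K$
$H{\left(W \right)} = -5$ ($H{\left(W \right)} = -3 - 2 = -5$)
$\sqrt{-380 + H{\left(-5 \right)}} = \sqrt{-380 - 5} = \sqrt{-385} = i \sqrt{385}$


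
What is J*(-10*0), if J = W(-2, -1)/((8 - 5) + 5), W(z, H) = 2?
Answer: 0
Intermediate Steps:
J = ¼ (J = 2/((8 - 5) + 5) = 2/(3 + 5) = 2/8 = 2*(⅛) = ¼ ≈ 0.25000)
J*(-10*0) = (-10*0)/4 = (-2*0)/4 = (¼)*0 = 0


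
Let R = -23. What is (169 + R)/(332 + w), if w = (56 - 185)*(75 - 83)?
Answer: 73/682 ≈ 0.10704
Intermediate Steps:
w = 1032 (w = -129*(-8) = 1032)
(169 + R)/(332 + w) = (169 - 23)/(332 + 1032) = 146/1364 = 146*(1/1364) = 73/682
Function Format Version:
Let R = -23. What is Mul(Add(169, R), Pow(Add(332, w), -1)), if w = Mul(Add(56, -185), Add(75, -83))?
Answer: Rational(73, 682) ≈ 0.10704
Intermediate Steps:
w = 1032 (w = Mul(-129, -8) = 1032)
Mul(Add(169, R), Pow(Add(332, w), -1)) = Mul(Add(169, -23), Pow(Add(332, 1032), -1)) = Mul(146, Pow(1364, -1)) = Mul(146, Rational(1, 1364)) = Rational(73, 682)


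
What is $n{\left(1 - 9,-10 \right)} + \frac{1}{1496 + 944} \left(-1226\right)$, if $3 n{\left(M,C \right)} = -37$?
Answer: $- \frac{46979}{3660} \approx -12.836$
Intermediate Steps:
$n{\left(M,C \right)} = - \frac{37}{3}$ ($n{\left(M,C \right)} = \frac{1}{3} \left(-37\right) = - \frac{37}{3}$)
$n{\left(1 - 9,-10 \right)} + \frac{1}{1496 + 944} \left(-1226\right) = - \frac{37}{3} + \frac{1}{1496 + 944} \left(-1226\right) = - \frac{37}{3} + \frac{1}{2440} \left(-1226\right) = - \frac{37}{3} - \frac{613}{1220} = - \frac{46979}{3660}$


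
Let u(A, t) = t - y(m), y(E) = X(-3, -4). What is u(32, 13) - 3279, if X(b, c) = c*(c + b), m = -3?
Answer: -3294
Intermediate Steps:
X(b, c) = c*(b + c)
y(E) = 28 (y(E) = -4*(-3 - 4) = -4*(-7) = 28)
u(A, t) = -28 + t (u(A, t) = t - 1*28 = t - 28 = -28 + t)
u(32, 13) - 3279 = (-28 + 13) - 3279 = -15 - 3279 = -3294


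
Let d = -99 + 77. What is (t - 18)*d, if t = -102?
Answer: 2640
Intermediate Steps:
d = -22
(t - 18)*d = (-102 - 18)*(-22) = -120*(-22) = 2640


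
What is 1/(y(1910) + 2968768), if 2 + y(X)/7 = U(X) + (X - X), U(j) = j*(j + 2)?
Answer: 1/28532194 ≈ 3.5048e-8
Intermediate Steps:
U(j) = j*(2 + j)
y(X) = -14 + 7*X*(2 + X) (y(X) = -14 + 7*(X*(2 + X) + (X - X)) = -14 + 7*(X*(2 + X) + 0) = -14 + 7*(X*(2 + X)) = -14 + 7*X*(2 + X))
1/(y(1910) + 2968768) = 1/((-14 + 7*1910*(2 + 1910)) + 2968768) = 1/((-14 + 7*1910*1912) + 2968768) = 1/((-14 + 25563440) + 2968768) = 1/(25563426 + 2968768) = 1/28532194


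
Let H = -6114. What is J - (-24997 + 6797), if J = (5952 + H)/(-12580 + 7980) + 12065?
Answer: 69609581/2300 ≈ 30265.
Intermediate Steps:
J = 27749581/2300 (J = (5952 - 6114)/(-12580 + 7980) + 12065 = -162/(-4600) + 12065 = -162*(-1/4600) + 12065 = 81/2300 + 12065 = 27749581/2300 ≈ 12065.)
J - (-24997 + 6797) = 27749581/2300 - (-24997 + 6797) = 27749581/2300 - 1*(-18200) = 27749581/2300 + 18200 = 69609581/2300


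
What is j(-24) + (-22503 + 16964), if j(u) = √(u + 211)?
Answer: -5539 + √187 ≈ -5525.3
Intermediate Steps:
j(u) = √(211 + u)
j(-24) + (-22503 + 16964) = √(211 - 24) + (-22503 + 16964) = √187 - 5539 = -5539 + √187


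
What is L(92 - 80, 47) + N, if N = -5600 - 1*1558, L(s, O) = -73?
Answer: -7231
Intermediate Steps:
N = -7158 (N = -5600 - 1558 = -7158)
L(92 - 80, 47) + N = -73 - 7158 = -7231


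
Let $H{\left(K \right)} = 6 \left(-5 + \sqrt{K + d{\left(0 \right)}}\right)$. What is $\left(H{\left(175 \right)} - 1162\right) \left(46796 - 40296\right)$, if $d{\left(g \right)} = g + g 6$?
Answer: $-7748000 + 195000 \sqrt{7} \approx -7.2321 \cdot 10^{6}$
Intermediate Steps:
$d{\left(g \right)} = 7 g$ ($d{\left(g \right)} = g + 6 g = 7 g$)
$H{\left(K \right)} = -30 + 6 \sqrt{K}$ ($H{\left(K \right)} = 6 \left(-5 + \sqrt{K + 7 \cdot 0}\right) = 6 \left(-5 + \sqrt{K + 0}\right) = 6 \left(-5 + \sqrt{K}\right) = -30 + 6 \sqrt{K}$)
$\left(H{\left(175 \right)} - 1162\right) \left(46796 - 40296\right) = \left(\left(-30 + 6 \sqrt{175}\right) - 1162\right) \left(46796 - 40296\right) = \left(\left(-30 + 6 \cdot 5 \sqrt{7}\right) - 1162\right) 6500 = \left(\left(-30 + 30 \sqrt{7}\right) - 1162\right) 6500 = \left(-1192 + 30 \sqrt{7}\right) 6500 = -7748000 + 195000 \sqrt{7}$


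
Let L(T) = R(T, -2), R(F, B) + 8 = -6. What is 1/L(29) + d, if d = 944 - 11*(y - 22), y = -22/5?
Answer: 86403/70 ≈ 1234.3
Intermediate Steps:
R(F, B) = -14 (R(F, B) = -8 - 6 = -14)
L(T) = -14
y = -22/5 (y = -22*1/5 = -22/5 ≈ -4.4000)
d = 6172/5 (d = 944 - 11*(-22/5 - 22) = 944 - 11*(-132)/5 = 944 - 1*(-1452/5) = 944 + 1452/5 = 6172/5 ≈ 1234.4)
1/L(29) + d = 1/(-14) + 6172/5 = -1/14 + 6172/5 = 86403/70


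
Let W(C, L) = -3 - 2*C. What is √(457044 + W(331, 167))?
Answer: √456379 ≈ 675.56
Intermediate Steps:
√(457044 + W(331, 167)) = √(457044 + (-3 - 2*331)) = √(457044 + (-3 - 662)) = √(457044 - 665) = √456379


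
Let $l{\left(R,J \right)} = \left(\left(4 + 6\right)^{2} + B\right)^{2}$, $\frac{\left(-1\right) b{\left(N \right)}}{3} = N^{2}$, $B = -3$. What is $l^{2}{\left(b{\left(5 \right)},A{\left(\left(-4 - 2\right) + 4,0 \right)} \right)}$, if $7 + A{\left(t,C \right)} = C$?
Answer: $88529281$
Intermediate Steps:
$b{\left(N \right)} = - 3 N^{2}$
$A{\left(t,C \right)} = -7 + C$
$l{\left(R,J \right)} = 9409$ ($l{\left(R,J \right)} = \left(\left(4 + 6\right)^{2} - 3\right)^{2} = \left(10^{2} - 3\right)^{2} = \left(100 - 3\right)^{2} = 97^{2} = 9409$)
$l^{2}{\left(b{\left(5 \right)},A{\left(\left(-4 - 2\right) + 4,0 \right)} \right)} = 9409^{2} = 88529281$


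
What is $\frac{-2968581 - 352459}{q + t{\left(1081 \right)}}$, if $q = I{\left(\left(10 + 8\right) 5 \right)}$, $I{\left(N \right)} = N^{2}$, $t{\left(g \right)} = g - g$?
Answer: $- \frac{166052}{405} \approx -410.0$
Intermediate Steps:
$t{\left(g \right)} = 0$
$q = 8100$ ($q = \left(\left(10 + 8\right) 5\right)^{2} = \left(18 \cdot 5\right)^{2} = 90^{2} = 8100$)
$\frac{-2968581 - 352459}{q + t{\left(1081 \right)}} = \frac{-2968581 - 352459}{8100 + 0} = \frac{-2968581 - 352459}{8100} = \left(-2968581 - 352459\right) \frac{1}{8100} = \left(-3321040\right) \frac{1}{8100} = - \frac{166052}{405}$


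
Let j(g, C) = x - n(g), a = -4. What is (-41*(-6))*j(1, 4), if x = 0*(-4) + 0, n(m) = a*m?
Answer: 984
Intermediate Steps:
n(m) = -4*m
x = 0 (x = 0 + 0 = 0)
j(g, C) = 4*g (j(g, C) = 0 - (-4)*g = 0 + 4*g = 4*g)
(-41*(-6))*j(1, 4) = (-41*(-6))*(4*1) = 246*4 = 984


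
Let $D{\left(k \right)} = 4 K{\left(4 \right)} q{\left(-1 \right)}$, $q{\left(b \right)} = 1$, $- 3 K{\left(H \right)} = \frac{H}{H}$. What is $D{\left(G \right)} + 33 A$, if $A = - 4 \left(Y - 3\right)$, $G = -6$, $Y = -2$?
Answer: $\frac{1976}{3} \approx 658.67$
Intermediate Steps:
$K{\left(H \right)} = - \frac{1}{3}$ ($K{\left(H \right)} = - \frac{H \frac{1}{H}}{3} = \left(- \frac{1}{3}\right) 1 = - \frac{1}{3}$)
$A = 20$ ($A = - 4 \left(-2 - 3\right) = \left(-4\right) \left(-5\right) = 20$)
$D{\left(k \right)} = - \frac{4}{3}$ ($D{\left(k \right)} = 4 \left(- \frac{1}{3}\right) 1 = \left(- \frac{4}{3}\right) 1 = - \frac{4}{3}$)
$D{\left(G \right)} + 33 A = - \frac{4}{3} + 33 \cdot 20 = - \frac{4}{3} + 660 = \frac{1976}{3}$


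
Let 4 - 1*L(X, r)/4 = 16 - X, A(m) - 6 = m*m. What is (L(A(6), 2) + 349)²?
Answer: 219961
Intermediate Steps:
A(m) = 6 + m² (A(m) = 6 + m*m = 6 + m²)
L(X, r) = -48 + 4*X (L(X, r) = 16 - 4*(16 - X) = 16 + (-64 + 4*X) = -48 + 4*X)
(L(A(6), 2) + 349)² = ((-48 + 4*(6 + 6²)) + 349)² = ((-48 + 4*(6 + 36)) + 349)² = ((-48 + 4*42) + 349)² = ((-48 + 168) + 349)² = (120 + 349)² = 469² = 219961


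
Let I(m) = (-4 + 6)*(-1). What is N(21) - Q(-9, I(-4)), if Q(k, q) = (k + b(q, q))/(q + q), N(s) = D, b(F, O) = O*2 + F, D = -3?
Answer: -27/4 ≈ -6.7500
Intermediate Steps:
b(F, O) = F + 2*O (b(F, O) = 2*O + F = F + 2*O)
I(m) = -2 (I(m) = 2*(-1) = -2)
N(s) = -3
Q(k, q) = (k + 3*q)/(2*q) (Q(k, q) = (k + (q + 2*q))/(q + q) = (k + 3*q)/((2*q)) = (k + 3*q)*(1/(2*q)) = (k + 3*q)/(2*q))
N(21) - Q(-9, I(-4)) = -3 - (-9 + 3*(-2))/(2*(-2)) = -3 - (-1)*(-9 - 6)/(2*2) = -3 - (-1)*(-15)/(2*2) = -3 - 1*15/4 = -3 - 15/4 = -27/4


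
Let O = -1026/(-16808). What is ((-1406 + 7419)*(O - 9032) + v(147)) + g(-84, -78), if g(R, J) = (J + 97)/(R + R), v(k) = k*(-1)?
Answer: -19169408316805/352968 ≈ -5.4309e+7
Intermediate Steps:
v(k) = -k
O = 513/8404 (O = -1026*(-1/16808) = 513/8404 ≈ 0.061042)
g(R, J) = (97 + J)/(2*R) (g(R, J) = (97 + J)/((2*R)) = (97 + J)*(1/(2*R)) = (97 + J)/(2*R))
((-1406 + 7419)*(O - 9032) + v(147)) + g(-84, -78) = ((-1406 + 7419)*(513/8404 - 9032) - 1*147) + (½)*(97 - 78)/(-84) = (6013*(-75904415/8404) - 147) + (½)*(-1/84)*19 = (-456413247395/8404 - 147) - 19/168 = -456414482783/8404 - 19/168 = -19169408316805/352968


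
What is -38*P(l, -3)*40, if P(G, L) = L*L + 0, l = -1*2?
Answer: -13680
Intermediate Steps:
l = -2
P(G, L) = L**2 (P(G, L) = L**2 + 0 = L**2)
-38*P(l, -3)*40 = -38*(-3)**2*40 = -38*9*40 = -342*40 = -13680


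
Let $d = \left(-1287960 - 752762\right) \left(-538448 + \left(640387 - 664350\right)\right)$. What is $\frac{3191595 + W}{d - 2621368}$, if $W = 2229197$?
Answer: $\frac{2710396}{573860939687} \approx 4.7231 \cdot 10^{-6}$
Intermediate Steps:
$d = 1147724500742$ ($d = - 2040722 \left(-538448 + \left(640387 - 664350\right)\right) = - 2040722 \left(-538448 - 23963\right) = \left(-2040722\right) \left(-562411\right) = 1147724500742$)
$\frac{3191595 + W}{d - 2621368} = \frac{3191595 + 2229197}{1147724500742 - 2621368} = \frac{5420792}{1147721879374} = 5420792 \cdot \frac{1}{1147721879374} = \frac{2710396}{573860939687}$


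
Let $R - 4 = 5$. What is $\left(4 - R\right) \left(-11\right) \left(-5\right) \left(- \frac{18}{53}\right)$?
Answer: $\frac{4950}{53} \approx 93.396$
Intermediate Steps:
$R = 9$ ($R = 4 + 5 = 9$)
$\left(4 - R\right) \left(-11\right) \left(-5\right) \left(- \frac{18}{53}\right) = \left(4 - 9\right) \left(-11\right) \left(-5\right) \left(- \frac{18}{53}\right) = \left(4 - 9\right) \left(-11\right) \left(-5\right) \left(\left(-18\right) \frac{1}{53}\right) = \left(-5\right) \left(-11\right) \left(-5\right) \left(- \frac{18}{53}\right) = 55 \left(-5\right) \left(- \frac{18}{53}\right) = \left(-275\right) \left(- \frac{18}{53}\right) = \frac{4950}{53}$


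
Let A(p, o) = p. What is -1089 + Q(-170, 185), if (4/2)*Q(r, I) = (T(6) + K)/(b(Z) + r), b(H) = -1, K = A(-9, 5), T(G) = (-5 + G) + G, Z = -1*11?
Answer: -186218/171 ≈ -1089.0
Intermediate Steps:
Z = -11
T(G) = -5 + 2*G
K = -9
Q(r, I) = -1/(-1 + r) (Q(r, I) = (((-5 + 2*6) - 9)/(-1 + r))/2 = (((-5 + 12) - 9)/(-1 + r))/2 = ((7 - 9)/(-1 + r))/2 = (-2/(-1 + r))/2 = -1/(-1 + r))
-1089 + Q(-170, 185) = -1089 - 1/(-1 - 170) = -1089 - 1/(-171) = -1089 - 1*(-1/171) = -1089 + 1/171 = -186218/171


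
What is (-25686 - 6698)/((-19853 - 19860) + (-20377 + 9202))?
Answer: 4048/6361 ≈ 0.63638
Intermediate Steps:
(-25686 - 6698)/((-19853 - 19860) + (-20377 + 9202)) = -32384/(-39713 - 11175) = -32384/(-50888) = -32384*(-1/50888) = 4048/6361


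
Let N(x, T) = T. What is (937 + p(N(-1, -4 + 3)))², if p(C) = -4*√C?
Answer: 877953 - 7496*I ≈ 8.7795e+5 - 7496.0*I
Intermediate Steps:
(937 + p(N(-1, -4 + 3)))² = (937 - 4*√(-4 + 3))² = (937 - 4*I)²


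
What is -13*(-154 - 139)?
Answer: 3809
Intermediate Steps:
-13*(-154 - 139) = -13*(-293) = 3809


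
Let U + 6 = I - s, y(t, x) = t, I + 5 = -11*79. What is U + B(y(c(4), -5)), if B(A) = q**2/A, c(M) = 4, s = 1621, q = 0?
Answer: -2501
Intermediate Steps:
I = -874 (I = -5 - 11*79 = -5 - 869 = -874)
B(A) = 0 (B(A) = 0**2/A = 0/A = 0)
U = -2501 (U = -6 + (-874 - 1*1621) = -6 + (-874 - 1621) = -6 - 2495 = -2501)
U + B(y(c(4), -5)) = -2501 + 0 = -2501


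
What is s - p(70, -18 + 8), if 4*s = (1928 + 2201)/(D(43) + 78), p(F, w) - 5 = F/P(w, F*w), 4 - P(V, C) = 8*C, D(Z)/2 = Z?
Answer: 1177969/919056 ≈ 1.2817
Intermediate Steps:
D(Z) = 2*Z
P(V, C) = 4 - 8*C
p(F, w) = 5 + F/(4 - 8*F*w)
s = 4129/656 (s = ((1928 + 2201)/(2*43 + 78))/4 = (4129/(86 + 78))/4 = (4129/164)/4 = (4129*(1/164))/4 = (1/4)*(4129/164) = 4129/656 ≈ 6.2942)
s - p(70, -18 + 8) = 4129/656 - (-20 - 1*70 + 40*70*(-18 + 8))/(4*(-1 + 2*70*(-18 + 8))) = 4129/656 - (-20 - 70 + 40*70*(-10))/(4*(-1 + 2*70*(-10))) = 4129/656 - (-20 - 70 - 28000)/(4*(-1 - 1400)) = 4129/656 - (-28090)/(4*(-1401)) = 4129/656 - (-1)*(-28090)/(4*1401) = 4129/656 - 1*14045/2802 = 4129/656 - 14045/2802 = 1177969/919056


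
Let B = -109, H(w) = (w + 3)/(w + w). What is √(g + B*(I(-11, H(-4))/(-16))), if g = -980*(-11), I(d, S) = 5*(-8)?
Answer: 3*√4670/2 ≈ 102.51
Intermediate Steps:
H(w) = (3 + w)/(2*w) (H(w) = (3 + w)/((2*w)) = (3 + w)*(1/(2*w)) = (3 + w)/(2*w))
I(d, S) = -40
g = 10780
√(g + B*(I(-11, H(-4))/(-16))) = √(10780 - (-4360)/(-16)) = √(10780 - (-4360)*(-1)/16) = √(10780 - 109*5/2) = √(10780 - 545/2) = √(21015/2) = 3*√4670/2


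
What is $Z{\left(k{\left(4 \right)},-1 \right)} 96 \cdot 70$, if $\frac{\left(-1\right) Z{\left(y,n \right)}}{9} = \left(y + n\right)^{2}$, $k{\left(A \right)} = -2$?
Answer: $-544320$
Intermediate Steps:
$Z{\left(y,n \right)} = - 9 \left(n + y\right)^{2}$ ($Z{\left(y,n \right)} = - 9 \left(y + n\right)^{2} = - 9 \left(n + y\right)^{2}$)
$Z{\left(k{\left(4 \right)},-1 \right)} 96 \cdot 70 = - 9 \left(-1 - 2\right)^{2} \cdot 96 \cdot 70 = - 9 \left(-3\right)^{2} \cdot 96 \cdot 70 = \left(-9\right) 9 \cdot 96 \cdot 70 = \left(-81\right) 96 \cdot 70 = \left(-7776\right) 70 = -544320$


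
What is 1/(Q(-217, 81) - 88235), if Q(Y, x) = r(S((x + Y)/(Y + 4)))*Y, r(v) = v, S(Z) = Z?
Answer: -213/18823567 ≈ -1.1316e-5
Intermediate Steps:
Q(Y, x) = Y*(Y + x)/(4 + Y) (Q(Y, x) = ((x + Y)/(Y + 4))*Y = ((Y + x)/(4 + Y))*Y = Y*(Y + x)/(4 + Y))
1/(Q(-217, 81) - 88235) = 1/(-217*(-217 + 81)/(4 - 217) - 88235) = 1/(-217*(-136)/(-213) - 88235) = 1/(-217*(-1/213)*(-136) - 88235) = 1/(-29512/213 - 88235) = 1/(-18823567/213) = -213/18823567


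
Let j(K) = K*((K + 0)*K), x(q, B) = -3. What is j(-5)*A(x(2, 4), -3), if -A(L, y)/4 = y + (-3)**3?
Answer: -15000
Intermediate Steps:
A(L, y) = 108 - 4*y (A(L, y) = -4*(y + (-3)**3) = -4*(y - 27) = -4*(-27 + y) = 108 - 4*y)
j(K) = K**3 (j(K) = K*(K*K) = K*K**2 = K**3)
j(-5)*A(x(2, 4), -3) = (-5)**3*(108 - 4*(-3)) = -125*(108 + 12) = -125*120 = -15000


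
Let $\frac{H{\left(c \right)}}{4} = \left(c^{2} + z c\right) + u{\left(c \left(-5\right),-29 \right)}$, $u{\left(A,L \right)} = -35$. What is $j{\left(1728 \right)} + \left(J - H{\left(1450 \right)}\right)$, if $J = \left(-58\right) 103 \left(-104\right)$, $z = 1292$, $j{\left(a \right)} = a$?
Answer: $-15280436$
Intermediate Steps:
$J = 621296$ ($J = \left(-5974\right) \left(-104\right) = 621296$)
$H{\left(c \right)} = -140 + 4 c^{2} + 5168 c$ ($H{\left(c \right)} = 4 \left(\left(c^{2} + 1292 c\right) - 35\right) = 4 \left(-35 + c^{2} + 1292 c\right) = -140 + 4 c^{2} + 5168 c$)
$j{\left(1728 \right)} + \left(J - H{\left(1450 \right)}\right) = 1728 - \left(-621436 + 7493600 + 8410000\right) = 1728 - \left(6872164 + 8410000\right) = 1728 + \left(621296 - \left(-140 + 8410000 + 7493600\right)\right) = 1728 + \left(621296 - 15903460\right) = 1728 - 15282164 = -15280436$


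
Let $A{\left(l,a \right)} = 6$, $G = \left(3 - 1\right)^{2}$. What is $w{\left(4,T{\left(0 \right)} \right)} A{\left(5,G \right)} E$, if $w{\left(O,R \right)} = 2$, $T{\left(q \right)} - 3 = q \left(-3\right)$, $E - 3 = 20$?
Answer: $276$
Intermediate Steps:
$E = 23$ ($E = 3 + 20 = 23$)
$G = 4$ ($G = 2^{2} = 4$)
$T{\left(q \right)} = 3 - 3 q$ ($T{\left(q \right)} = 3 + q \left(-3\right) = 3 - 3 q$)
$w{\left(4,T{\left(0 \right)} \right)} A{\left(5,G \right)} E = 2 \cdot 6 \cdot 23 = 12 \cdot 23 = 276$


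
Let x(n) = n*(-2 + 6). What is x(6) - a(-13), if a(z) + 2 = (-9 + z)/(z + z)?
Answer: 327/13 ≈ 25.154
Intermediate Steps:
x(n) = 4*n (x(n) = n*4 = 4*n)
a(z) = -2 + (-9 + z)/(2*z) (a(z) = -2 + (-9 + z)/(z + z) = -2 + (-9 + z)/((2*z)) = -2 + (-9 + z)*(1/(2*z)) = -2 + (-9 + z)/(2*z))
x(6) - a(-13) = 4*6 - 3*(-3 - 1*(-13))/(2*(-13)) = 24 - 3*(-1)*(-3 + 13)/(2*13) = 24 - 3*(-1)*10/(2*13) = 24 - 1*(-15/13) = 24 + 15/13 = 327/13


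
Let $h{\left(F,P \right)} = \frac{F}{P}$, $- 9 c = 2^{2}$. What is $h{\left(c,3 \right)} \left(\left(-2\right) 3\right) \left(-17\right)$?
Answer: $- \frac{136}{9} \approx -15.111$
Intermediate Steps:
$c = - \frac{4}{9}$ ($c = - \frac{2^{2}}{9} = \left(- \frac{1}{9}\right) 4 = - \frac{4}{9} \approx -0.44444$)
$h{\left(c,3 \right)} \left(\left(-2\right) 3\right) \left(-17\right) = - \frac{4}{9 \cdot 3} \left(\left(-2\right) 3\right) \left(-17\right) = \left(- \frac{4}{9}\right) \frac{1}{3} \left(-6\right) \left(-17\right) = \left(- \frac{4}{27}\right) \left(-6\right) \left(-17\right) = \frac{8}{9} \left(-17\right) = - \frac{136}{9}$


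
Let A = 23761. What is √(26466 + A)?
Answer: √50227 ≈ 224.11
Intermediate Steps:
√(26466 + A) = √(26466 + 23761) = √50227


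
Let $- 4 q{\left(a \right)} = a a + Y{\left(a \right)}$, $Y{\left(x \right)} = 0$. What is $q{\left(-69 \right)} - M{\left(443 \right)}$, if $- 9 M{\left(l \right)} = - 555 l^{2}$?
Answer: $- \frac{145238543}{12} \approx -1.2103 \cdot 10^{7}$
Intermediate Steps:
$q{\left(a \right)} = - \frac{a^{2}}{4}$ ($q{\left(a \right)} = - \frac{a a + 0}{4} = - \frac{a^{2} + 0}{4} = - \frac{a^{2}}{4}$)
$M{\left(l \right)} = \frac{185 l^{2}}{3}$ ($M{\left(l \right)} = - \frac{\left(-555\right) l^{2}}{9} = \frac{185 l^{2}}{3}$)
$q{\left(-69 \right)} - M{\left(443 \right)} = - \frac{\left(-69\right)^{2}}{4} - \frac{185 \cdot 443^{2}}{3} = \left(- \frac{1}{4}\right) 4761 - \frac{185}{3} \cdot 196249 = - \frac{4761}{4} - \frac{36306065}{3} = - \frac{145238543}{12}$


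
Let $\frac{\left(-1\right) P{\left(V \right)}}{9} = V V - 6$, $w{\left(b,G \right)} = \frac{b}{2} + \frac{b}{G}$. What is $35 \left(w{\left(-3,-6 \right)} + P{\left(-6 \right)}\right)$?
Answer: $-9485$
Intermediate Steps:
$w{\left(b,G \right)} = \frac{b}{2} + \frac{b}{G}$ ($w{\left(b,G \right)} = b \frac{1}{2} + \frac{b}{G} = \frac{b}{2} + \frac{b}{G}$)
$P{\left(V \right)} = 54 - 9 V^{2}$ ($P{\left(V \right)} = - 9 \left(V V - 6\right) = - 9 \left(V^{2} - 6\right) = - 9 \left(-6 + V^{2}\right) = 54 - 9 V^{2}$)
$35 \left(w{\left(-3,-6 \right)} + P{\left(-6 \right)}\right) = 35 \left(\left(\frac{1}{2} \left(-3\right) - \frac{3}{-6}\right) + \left(54 - 9 \left(-6\right)^{2}\right)\right) = 35 \left(\left(- \frac{3}{2} - - \frac{1}{2}\right) + \left(54 - 324\right)\right) = 35 \left(\left(- \frac{3}{2} + \frac{1}{2}\right) + \left(54 - 324\right)\right) = 35 \left(-1 - 270\right) = 35 \left(-271\right) = -9485$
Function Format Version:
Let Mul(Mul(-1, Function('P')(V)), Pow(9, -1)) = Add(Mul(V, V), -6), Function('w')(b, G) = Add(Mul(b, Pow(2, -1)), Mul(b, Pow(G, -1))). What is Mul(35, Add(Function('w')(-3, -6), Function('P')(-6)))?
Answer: -9485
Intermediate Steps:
Function('w')(b, G) = Add(Mul(Rational(1, 2), b), Mul(b, Pow(G, -1))) (Function('w')(b, G) = Add(Mul(b, Rational(1, 2)), Mul(b, Pow(G, -1))) = Add(Mul(Rational(1, 2), b), Mul(b, Pow(G, -1))))
Function('P')(V) = Add(54, Mul(-9, Pow(V, 2))) (Function('P')(V) = Mul(-9, Add(Mul(V, V), -6)) = Mul(-9, Add(Pow(V, 2), -6)) = Mul(-9, Add(-6, Pow(V, 2))) = Add(54, Mul(-9, Pow(V, 2))))
Mul(35, Add(Function('w')(-3, -6), Function('P')(-6))) = Mul(35, Add(Add(Mul(Rational(1, 2), -3), Mul(-3, Pow(-6, -1))), Add(54, Mul(-9, Pow(-6, 2))))) = Mul(35, Add(Add(Rational(-3, 2), Mul(-3, Rational(-1, 6))), Add(54, Mul(-9, 36)))) = Mul(35, Add(Add(Rational(-3, 2), Rational(1, 2)), Add(54, -324))) = Mul(35, Add(-1, -270)) = Mul(35, -271) = -9485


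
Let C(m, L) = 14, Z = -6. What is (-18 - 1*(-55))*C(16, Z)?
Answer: 518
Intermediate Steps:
(-18 - 1*(-55))*C(16, Z) = (-18 - 1*(-55))*14 = (-18 + 55)*14 = 37*14 = 518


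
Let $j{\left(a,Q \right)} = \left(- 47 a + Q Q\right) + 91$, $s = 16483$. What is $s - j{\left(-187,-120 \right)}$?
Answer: $-6797$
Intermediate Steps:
$j{\left(a,Q \right)} = 91 + Q^{2} - 47 a$ ($j{\left(a,Q \right)} = \left(- 47 a + Q^{2}\right) + 91 = \left(Q^{2} - 47 a\right) + 91 = 91 + Q^{2} - 47 a$)
$s - j{\left(-187,-120 \right)} = 16483 - \left(91 + \left(-120\right)^{2} - -8789\right) = 16483 - \left(91 + 14400 + 8789\right) = 16483 - 23280 = -6797$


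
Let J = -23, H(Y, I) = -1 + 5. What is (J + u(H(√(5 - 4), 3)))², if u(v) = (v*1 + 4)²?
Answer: 1681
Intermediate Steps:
H(Y, I) = 4
u(v) = (4 + v)² (u(v) = (v + 4)² = (4 + v)²)
(J + u(H(√(5 - 4), 3)))² = (-23 + (4 + 4)²)² = (-23 + 8²)² = (-23 + 64)² = 41² = 1681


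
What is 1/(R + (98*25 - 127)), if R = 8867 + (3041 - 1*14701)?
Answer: -1/470 ≈ -0.0021277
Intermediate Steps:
R = -2793 (R = 8867 + (3041 - 14701) = 8867 - 11660 = -2793)
1/(R + (98*25 - 127)) = 1/(-2793 + (98*25 - 127)) = 1/(-2793 + (2450 - 127)) = 1/(-2793 + 2323) = 1/(-470) = -1/470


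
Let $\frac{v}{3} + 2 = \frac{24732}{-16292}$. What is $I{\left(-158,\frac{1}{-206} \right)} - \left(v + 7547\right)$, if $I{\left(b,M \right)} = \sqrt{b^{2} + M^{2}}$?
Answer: $- \frac{30695944}{4073} + \frac{\sqrt{1059372305}}{206} \approx -7378.4$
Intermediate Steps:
$v = - \frac{42987}{4073}$ ($v = -6 + 3 \frac{24732}{-16292} = -6 + 3 \cdot 24732 \left(- \frac{1}{16292}\right) = -6 + 3 \left(- \frac{6183}{4073}\right) = -6 - \frac{18549}{4073} = - \frac{42987}{4073} \approx -10.554$)
$I{\left(b,M \right)} = \sqrt{M^{2} + b^{2}}$
$I{\left(-158,\frac{1}{-206} \right)} - \left(v + 7547\right) = \sqrt{\left(\frac{1}{-206}\right)^{2} + \left(-158\right)^{2}} - \left(- \frac{42987}{4073} + 7547\right) = \sqrt{\left(- \frac{1}{206}\right)^{2} + 24964} - \frac{30695944}{4073} = \sqrt{\frac{1}{42436} + 24964} - \frac{30695944}{4073} = \sqrt{\frac{1059372305}{42436}} - \frac{30695944}{4073} = \frac{\sqrt{1059372305}}{206} - \frac{30695944}{4073} = - \frac{30695944}{4073} + \frac{\sqrt{1059372305}}{206}$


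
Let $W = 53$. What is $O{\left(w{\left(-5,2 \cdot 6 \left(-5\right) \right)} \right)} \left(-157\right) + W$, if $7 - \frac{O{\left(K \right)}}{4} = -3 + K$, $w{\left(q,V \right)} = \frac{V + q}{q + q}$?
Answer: $-2145$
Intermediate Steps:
$w{\left(q,V \right)} = \frac{V + q}{2 q}$
$O{\left(K \right)} = 40 - 4 K$ ($O{\left(K \right)} = 28 - 4 \left(-3 + K\right) = 28 - \left(-12 + 4 K\right) = 40 - 4 K$)
$O{\left(w{\left(-5,2 \cdot 6 \left(-5\right) \right)} \right)} \left(-157\right) + W = \left(40 - 4 \frac{2 \cdot 6 \left(-5\right) - 5}{2 \left(-5\right)}\right) \left(-157\right) + 53 = \left(40 - 4 \cdot \frac{1}{2} \left(- \frac{1}{5}\right) \left(12 \left(-5\right) - 5\right)\right) \left(-157\right) + 53 = \left(40 - 4 \cdot \frac{1}{2} \left(- \frac{1}{5}\right) \left(-60 - 5\right)\right) \left(-157\right) + 53 = \left(40 - 4 \cdot \frac{1}{2} \left(- \frac{1}{5}\right) \left(-65\right)\right) \left(-157\right) + 53 = \left(40 - 26\right) \left(-157\right) + 53 = 14 \left(-157\right) + 53 = -2198 + 53 = -2145$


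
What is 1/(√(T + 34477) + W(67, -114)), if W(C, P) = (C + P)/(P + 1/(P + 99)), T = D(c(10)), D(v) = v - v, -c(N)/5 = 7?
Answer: -1206255/100931644492 + 2927521*√34477/100931644492 ≈ 0.0053737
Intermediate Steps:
c(N) = -35 (c(N) = -5*7 = -35)
D(v) = 0
T = 0
W(C, P) = (C + P)/(P + 1/(99 + P))
1/(√(T + 34477) + W(67, -114)) = 1/(√(0 + 34477) + ((-114)² + 99*67 + 99*(-114) + 67*(-114))/(1 + (-114)² + 99*(-114))) = 1/(√34477 + (12996 + 6633 - 11286 - 7638)/(1 + 12996 - 11286)) = 1/(√34477 + 705/1711) = 1/(705/1711 + √34477)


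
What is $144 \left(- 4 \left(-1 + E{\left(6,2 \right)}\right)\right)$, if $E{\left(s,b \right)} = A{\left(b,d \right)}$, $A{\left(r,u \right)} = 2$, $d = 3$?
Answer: $-576$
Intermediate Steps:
$E{\left(s,b \right)} = 2$
$144 \left(- 4 \left(-1 + E{\left(6,2 \right)}\right)\right) = 144 \left(- 4 \left(-1 + 2\right)\right) = 144 \left(\left(-4\right) 1\right) = 144 \left(-4\right) = -576$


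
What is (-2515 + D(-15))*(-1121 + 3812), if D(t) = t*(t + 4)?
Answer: -6323850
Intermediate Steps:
D(t) = t*(4 + t)
(-2515 + D(-15))*(-1121 + 3812) = (-2515 - 15*(4 - 15))*(-1121 + 3812) = (-2515 - 15*(-11))*2691 = (-2515 + 165)*2691 = -2350*2691 = -6323850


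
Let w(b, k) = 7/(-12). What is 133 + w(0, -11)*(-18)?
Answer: 287/2 ≈ 143.50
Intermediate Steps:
w(b, k) = -7/12 (w(b, k) = 7*(-1/12) = -7/12)
133 + w(0, -11)*(-18) = 133 - 7/12*(-18) = 133 + 21/2 = 287/2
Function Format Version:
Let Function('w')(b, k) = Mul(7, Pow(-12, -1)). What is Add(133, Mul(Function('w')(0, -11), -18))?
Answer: Rational(287, 2) ≈ 143.50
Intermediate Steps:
Function('w')(b, k) = Rational(-7, 12) (Function('w')(b, k) = Mul(7, Rational(-1, 12)) = Rational(-7, 12))
Add(133, Mul(Function('w')(0, -11), -18)) = Add(133, Mul(Rational(-7, 12), -18)) = Add(133, Rational(21, 2)) = Rational(287, 2)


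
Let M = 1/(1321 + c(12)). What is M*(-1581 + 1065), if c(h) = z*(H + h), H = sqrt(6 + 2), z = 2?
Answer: -694020/1808993 + 2064*sqrt(2)/1808993 ≈ -0.38204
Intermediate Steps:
H = 2*sqrt(2) (H = sqrt(8) = 2*sqrt(2) ≈ 2.8284)
c(h) = 2*h + 4*sqrt(2) (c(h) = 2*(2*sqrt(2) + h) = 2*(h + 2*sqrt(2)) = 2*h + 4*sqrt(2))
M = 1/(1345 + 4*sqrt(2)) (M = 1/(1321 + (2*12 + 4*sqrt(2))) = 1/(1321 + (24 + 4*sqrt(2))) = 1/(1345 + 4*sqrt(2)) ≈ 0.00074038)
M*(-1581 + 1065) = (1345/1808993 - 4*sqrt(2)/1808993)*(-1581 + 1065) = (1345/1808993 - 4*sqrt(2)/1808993)*(-516) = -694020/1808993 + 2064*sqrt(2)/1808993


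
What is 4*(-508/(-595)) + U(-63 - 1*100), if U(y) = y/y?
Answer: 2627/595 ≈ 4.4151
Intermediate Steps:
U(y) = 1
4*(-508/(-595)) + U(-63 - 1*100) = 4*(-508/(-595)) + 1 = 4*(-508*(-1/595)) + 1 = 4*(508/595) + 1 = 2032/595 + 1 = 2627/595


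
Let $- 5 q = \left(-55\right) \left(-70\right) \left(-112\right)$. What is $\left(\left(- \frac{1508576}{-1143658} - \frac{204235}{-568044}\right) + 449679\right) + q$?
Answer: $\frac{174079915916773931}{324824032476} \approx 5.3592 \cdot 10^{5}$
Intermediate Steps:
$q = 86240$ ($q = - \frac{\left(-55\right) \left(-70\right) \left(-112\right)}{5} = - \frac{3850 \left(-112\right)}{5} = \left(- \frac{1}{5}\right) \left(-431200\right) = 86240$)
$\left(\left(- \frac{1508576}{-1143658} - \frac{204235}{-568044}\right) + 449679\right) + q = \left(\left(- \frac{1508576}{-1143658} - \frac{204235}{-568044}\right) + 449679\right) + 86240 = \left(\left(\left(-1508576\right) \left(- \frac{1}{1143658}\right) - - \frac{204235}{568044}\right) + 449679\right) + 86240 = \left(\left(\frac{754288}{571829} + \frac{204235}{568044}\right) + 449679\right) + 86240 = \left(\frac{545256268487}{324824032476} + 449679\right) + 86240 = \frac{146067091356043691}{324824032476} + 86240 = \frac{174079915916773931}{324824032476}$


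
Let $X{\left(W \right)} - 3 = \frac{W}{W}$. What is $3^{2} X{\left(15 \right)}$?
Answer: $36$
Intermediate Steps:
$X{\left(W \right)} = 4$ ($X{\left(W \right)} = 3 + \frac{W}{W} = 3 + 1 = 4$)
$3^{2} X{\left(15 \right)} = 3^{2} \cdot 4 = 9 \cdot 4 = 36$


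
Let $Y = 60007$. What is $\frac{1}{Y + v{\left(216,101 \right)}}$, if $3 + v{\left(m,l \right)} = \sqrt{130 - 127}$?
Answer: $\frac{60004}{3600480013} - \frac{\sqrt{3}}{3600480013} \approx 1.6665 \cdot 10^{-5}$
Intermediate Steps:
$v{\left(m,l \right)} = -3 + \sqrt{3}$ ($v{\left(m,l \right)} = -3 + \sqrt{130 - 127} = -3 + \sqrt{3}$)
$\frac{1}{Y + v{\left(216,101 \right)}} = \frac{1}{60007 - \left(3 - \sqrt{3}\right)} = \frac{1}{60004 + \sqrt{3}}$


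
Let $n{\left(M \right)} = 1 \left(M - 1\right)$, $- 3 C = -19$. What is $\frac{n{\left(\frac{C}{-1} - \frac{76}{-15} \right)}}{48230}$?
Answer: $- \frac{17}{361725} \approx -4.6997 \cdot 10^{-5}$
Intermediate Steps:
$C = \frac{19}{3}$ ($C = \left(- \frac{1}{3}\right) \left(-19\right) = \frac{19}{3} \approx 6.3333$)
$n{\left(M \right)} = -1 + M$ ($n{\left(M \right)} = 1 \left(-1 + M\right) = -1 + M$)
$\frac{n{\left(\frac{C}{-1} - \frac{76}{-15} \right)}}{48230} = \frac{-1 + \left(\frac{19}{3 \left(-1\right)} - \frac{76}{-15}\right)}{48230} = \left(-1 + \left(\frac{19}{3} \left(-1\right) - - \frac{76}{15}\right)\right) \frac{1}{48230} = \left(-1 + \left(- \frac{19}{3} + \frac{76}{15}\right)\right) \frac{1}{48230} = \left(-1 - \frac{19}{15}\right) \frac{1}{48230} = \left(- \frac{34}{15}\right) \frac{1}{48230} = - \frac{17}{361725}$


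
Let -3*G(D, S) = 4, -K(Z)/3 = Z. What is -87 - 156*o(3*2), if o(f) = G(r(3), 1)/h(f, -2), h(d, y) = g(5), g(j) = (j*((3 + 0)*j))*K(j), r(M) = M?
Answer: -98083/1125 ≈ -87.185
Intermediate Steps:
K(Z) = -3*Z
G(D, S) = -4/3 (G(D, S) = -1/3*4 = -4/3)
g(j) = -9*j**3 (g(j) = (j*((3 + 0)*j))*(-3*j) = (j*(3*j))*(-3*j) = (3*j**2)*(-3*j) = -9*j**3)
h(d, y) = -1125 (h(d, y) = -9*5**3 = -9*125 = -1125)
o(f) = 4/3375 (o(f) = -4/3/(-1125) = -4/3*(-1/1125) = 4/3375)
-87 - 156*o(3*2) = -87 - 156*4/3375 = -87 - 208/1125 = -98083/1125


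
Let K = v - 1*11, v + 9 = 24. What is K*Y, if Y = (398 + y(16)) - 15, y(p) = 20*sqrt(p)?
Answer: 1852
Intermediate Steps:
v = 15 (v = -9 + 24 = 15)
K = 4 (K = 15 - 1*11 = 15 - 11 = 4)
Y = 463 (Y = (398 + 20*sqrt(16)) - 15 = (398 + 20*4) - 15 = (398 + 80) - 15 = 478 - 15 = 463)
K*Y = 4*463 = 1852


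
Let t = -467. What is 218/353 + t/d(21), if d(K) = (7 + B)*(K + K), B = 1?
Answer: -91603/118608 ≈ -0.77232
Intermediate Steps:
d(K) = 16*K (d(K) = (7 + 1)*(K + K) = 8*(2*K) = 16*K)
218/353 + t/d(21) = 218/353 - 467/(16*21) = 218*(1/353) - 467/336 = 218/353 - 467*1/336 = 218/353 - 467/336 = -91603/118608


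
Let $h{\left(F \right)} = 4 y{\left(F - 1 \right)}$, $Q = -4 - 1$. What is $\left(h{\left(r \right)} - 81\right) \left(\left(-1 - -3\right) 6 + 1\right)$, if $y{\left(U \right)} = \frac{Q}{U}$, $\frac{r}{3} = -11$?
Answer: $- \frac{17771}{17} \approx -1045.4$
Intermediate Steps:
$r = -33$ ($r = 3 \left(-11\right) = -33$)
$Q = -5$ ($Q = -4 - 1 = -5$)
$y{\left(U \right)} = - \frac{5}{U}$
$h{\left(F \right)} = - \frac{20}{-1 + F}$ ($h{\left(F \right)} = 4 \left(- \frac{5}{F - 1}\right) = 4 \left(- \frac{5}{-1 + F}\right) = - \frac{20}{-1 + F}$)
$\left(h{\left(r \right)} - 81\right) \left(\left(-1 - -3\right) 6 + 1\right) = \left(- \frac{20}{-1 - 33} - 81\right) \left(\left(-1 - -3\right) 6 + 1\right) = \left(- \frac{20}{-34} - 81\right) \left(\left(-1 + 3\right) 6 + 1\right) = \left(\left(-20\right) \left(- \frac{1}{34}\right) - 81\right) \left(2 \cdot 6 + 1\right) = \left(\frac{10}{17} - 81\right) \left(12 + 1\right) = \left(- \frac{1367}{17}\right) 13 = - \frac{17771}{17}$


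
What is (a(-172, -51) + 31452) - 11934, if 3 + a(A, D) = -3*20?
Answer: 19455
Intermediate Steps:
a(A, D) = -63 (a(A, D) = -3 - 3*20 = -3 - 60 = -63)
(a(-172, -51) + 31452) - 11934 = (-63 + 31452) - 11934 = 31389 - 11934 = 19455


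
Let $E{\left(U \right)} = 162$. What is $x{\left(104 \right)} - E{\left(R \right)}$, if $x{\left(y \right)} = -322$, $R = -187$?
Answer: $-484$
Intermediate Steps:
$x{\left(104 \right)} - E{\left(R \right)} = -322 - 162 = -484$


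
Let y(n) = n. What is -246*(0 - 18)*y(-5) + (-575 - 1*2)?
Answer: -22717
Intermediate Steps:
-246*(0 - 18)*y(-5) + (-575 - 1*2) = -246*(0 - 18)*(-5) + (-575 - 1*2) = -(-4428)*(-5) + (-575 - 2) = -246*90 - 577 = -22140 - 577 = -22717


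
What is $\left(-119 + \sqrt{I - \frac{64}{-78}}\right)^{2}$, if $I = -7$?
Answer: $\frac{\left(4641 - i \sqrt{9399}\right)^{2}}{1521} \approx 14155.0 - 591.63 i$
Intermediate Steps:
$\left(-119 + \sqrt{I - \frac{64}{-78}}\right)^{2} = \left(-119 + \sqrt{-7 - \frac{64}{-78}}\right)^{2} = \left(-119 + \sqrt{-7 - - \frac{32}{39}}\right)^{2} = \left(-119 + \sqrt{-7 + \frac{32}{39}}\right)^{2} = \left(-119 + \sqrt{- \frac{241}{39}}\right)^{2} = \left(-119 + \frac{i \sqrt{9399}}{39}\right)^{2}$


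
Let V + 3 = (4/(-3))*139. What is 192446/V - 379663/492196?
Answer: -284377963843/278090740 ≈ -1022.6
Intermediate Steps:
V = -565/3 (V = -3 + (4/(-3))*139 = -3 - ⅓*4*139 = -3 - 4/3*139 = -3 - 556/3 = -565/3 ≈ -188.33)
192446/V - 379663/492196 = 192446/(-565/3) - 379663/492196 = 192446*(-3/565) - 379663*1/492196 = -577338/565 - 379663/492196 = -284377963843/278090740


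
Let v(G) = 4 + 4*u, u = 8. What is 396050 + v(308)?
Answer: 396086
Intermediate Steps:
v(G) = 36 (v(G) = 4 + 4*8 = 4 + 32 = 36)
396050 + v(308) = 396050 + 36 = 396086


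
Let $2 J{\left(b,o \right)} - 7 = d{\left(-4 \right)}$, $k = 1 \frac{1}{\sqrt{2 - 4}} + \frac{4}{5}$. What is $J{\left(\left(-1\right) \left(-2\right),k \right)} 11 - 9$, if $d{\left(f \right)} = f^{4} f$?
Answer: $- \frac{11205}{2} \approx -5602.5$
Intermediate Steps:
$d{\left(f \right)} = f^{5}$
$k = \frac{4}{5} - \frac{i \sqrt{2}}{2}$ ($k = 1 \frac{1}{\sqrt{-2}} + 4 \cdot \frac{1}{5} = 1 \frac{1}{i \sqrt{2}} + \frac{4}{5} = 1 \left(- \frac{i \sqrt{2}}{2}\right) + \frac{4}{5} = - \frac{i \sqrt{2}}{2} + \frac{4}{5} = \frac{4}{5} - \frac{i \sqrt{2}}{2} \approx 0.8 - 0.70711 i$)
$J{\left(b,o \right)} = - \frac{1017}{2}$ ($J{\left(b,o \right)} = \frac{7}{2} + \frac{\left(-4\right)^{5}}{2} = \frac{7}{2} + \frac{1}{2} \left(-1024\right) = \frac{7}{2} - 512 = - \frac{1017}{2}$)
$J{\left(\left(-1\right) \left(-2\right),k \right)} 11 - 9 = \left(- \frac{1017}{2}\right) 11 - 9 = - \frac{11187}{2} - 9 = - \frac{11205}{2}$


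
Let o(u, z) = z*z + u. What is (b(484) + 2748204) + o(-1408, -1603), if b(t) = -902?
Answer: 5315503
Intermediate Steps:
o(u, z) = u + z² (o(u, z) = z² + u = u + z²)
(b(484) + 2748204) + o(-1408, -1603) = (-902 + 2748204) + (-1408 + (-1603)²) = 2747302 + (-1408 + 2569609) = 2747302 + 2568201 = 5315503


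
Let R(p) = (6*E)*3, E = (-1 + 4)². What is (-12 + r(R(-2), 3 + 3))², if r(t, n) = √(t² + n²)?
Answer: 26424 - 144*√730 ≈ 22533.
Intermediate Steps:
E = 9 (E = 3² = 9)
R(p) = 162 (R(p) = (6*9)*3 = 54*3 = 162)
r(t, n) = √(n² + t²)
(-12 + r(R(-2), 3 + 3))² = (-12 + √((3 + 3)² + 162²))² = (-12 + √(6² + 26244))² = (-12 + √(36 + 26244))² = (-12 + √26280)² = (-12 + 6*√730)²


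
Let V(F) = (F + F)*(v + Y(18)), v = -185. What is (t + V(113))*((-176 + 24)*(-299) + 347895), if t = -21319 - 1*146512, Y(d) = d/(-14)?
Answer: -578025798703/7 ≈ -8.2575e+10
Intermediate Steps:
Y(d) = -d/14 (Y(d) = d*(-1/14) = -d/14)
V(F) = -2608*F/7 (V(F) = (F + F)*(-185 - 1/14*18) = (2*F)*(-185 - 9/7) = (2*F)*(-1304/7) = -2608*F/7)
t = -167831 (t = -21319 - 146512 = -167831)
(t + V(113))*((-176 + 24)*(-299) + 347895) = (-167831 - 2608/7*113)*((-176 + 24)*(-299) + 347895) = (-167831 - 294704/7)*(-152*(-299) + 347895) = -1469521*(45448 + 347895)/7 = -1469521/7*393343 = -578025798703/7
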